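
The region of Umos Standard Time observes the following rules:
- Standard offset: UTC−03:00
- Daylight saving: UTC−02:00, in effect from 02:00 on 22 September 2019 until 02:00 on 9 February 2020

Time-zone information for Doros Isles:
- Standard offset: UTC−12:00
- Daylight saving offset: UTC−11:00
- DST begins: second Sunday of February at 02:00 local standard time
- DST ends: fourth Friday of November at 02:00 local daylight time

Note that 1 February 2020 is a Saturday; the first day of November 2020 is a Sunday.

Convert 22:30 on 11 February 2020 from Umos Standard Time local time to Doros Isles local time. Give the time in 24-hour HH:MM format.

11 February 2020 is outside the daylight-saving period (22 September 2019 – 9 February 2020), so Umos Standard Time is on standard time, UTC−03:00.
22:30 Umos Standard Time + 3h = 01:30 UTC (rolling into the next day, 12 February 2020).
1 February 2020 is a Saturday, so the first Sunday is February 2 and the second is February 9.
1 November 2020 is a Sunday, so the first Friday is November 6 and the fourth is November 27.
At the standard offset (UTC−12:00), 01:30 UTC − 12h = 13:30 Doros Isles standard time (rolling into the previous day, 11 February 2020).
Daylight saving runs 9 February – 27 November; the standard-time date in Doros Isles, 11 February 2020, is inside that window, so Doros Isles is at UTC−11:00.
01:30 UTC − 11h = 14:30 Doros Isles (rolling into the previous day, 11 February 2020).

14:30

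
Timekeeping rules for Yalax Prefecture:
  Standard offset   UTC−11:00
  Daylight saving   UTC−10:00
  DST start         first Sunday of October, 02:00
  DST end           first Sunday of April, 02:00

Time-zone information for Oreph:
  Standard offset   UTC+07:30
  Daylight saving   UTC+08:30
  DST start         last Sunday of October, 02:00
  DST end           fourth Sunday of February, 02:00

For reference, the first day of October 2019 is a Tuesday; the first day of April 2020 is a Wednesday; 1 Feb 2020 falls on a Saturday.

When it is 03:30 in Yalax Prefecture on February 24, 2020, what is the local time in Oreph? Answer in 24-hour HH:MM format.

21:00

1 October 2019 is a Tuesday, so the first Sunday is October 6.
1 April 2020 is a Wednesday, so the first Sunday is April 5.
Daylight saving runs 6 October 2019 – 5 April 2020; February 24, 2020 is inside that window, so Yalax Prefecture is at UTC−10:00.
03:30 Yalax Prefecture + 10h = 13:30 UTC.
1 October 2019 is a Tuesday, so Sundays fall on 6, 13, 20, 27; the last is October 27.
1 February 2020 is a Saturday, so the first Sunday is February 2 and the fourth is February 23.
At the standard offset (UTC+07:30), 13:30 UTC + 7h30m = 21:00 Oreph standard time.
The standard-time date in Oreph, February 24, 2020, is outside the daylight-saving period (27 October 2019 – 23 February 2020), so Oreph is on standard time, UTC+07:30.
13:30 UTC + 7h30m = 21:00 Oreph.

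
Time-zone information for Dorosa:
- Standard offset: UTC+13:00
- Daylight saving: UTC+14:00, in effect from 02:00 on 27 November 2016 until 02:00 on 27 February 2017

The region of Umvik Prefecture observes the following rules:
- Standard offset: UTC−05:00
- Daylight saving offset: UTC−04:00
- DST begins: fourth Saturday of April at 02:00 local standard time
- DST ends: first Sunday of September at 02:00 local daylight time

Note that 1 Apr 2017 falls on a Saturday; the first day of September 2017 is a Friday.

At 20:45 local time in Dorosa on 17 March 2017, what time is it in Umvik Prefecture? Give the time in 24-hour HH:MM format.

02:45

17 March 2017 is outside the daylight-saving period (27 November 2016 – 27 February 2017), so Dorosa is on standard time, UTC+13:00.
20:45 Dorosa − 13h = 07:45 UTC.
1 April 2017 is a Saturday, so the first Saturday is April 1 and the fourth is April 22.
1 September 2017 is a Friday, so the first Sunday is September 3.
At the standard offset (UTC−05:00), 07:45 UTC − 5h = 02:45 Umvik Prefecture standard time.
The standard-time date in Umvik Prefecture, 17 March 2017, is outside the daylight-saving period (22 April – 3 September), so Umvik Prefecture is on standard time, UTC−05:00.
07:45 UTC − 5h = 02:45 Umvik Prefecture.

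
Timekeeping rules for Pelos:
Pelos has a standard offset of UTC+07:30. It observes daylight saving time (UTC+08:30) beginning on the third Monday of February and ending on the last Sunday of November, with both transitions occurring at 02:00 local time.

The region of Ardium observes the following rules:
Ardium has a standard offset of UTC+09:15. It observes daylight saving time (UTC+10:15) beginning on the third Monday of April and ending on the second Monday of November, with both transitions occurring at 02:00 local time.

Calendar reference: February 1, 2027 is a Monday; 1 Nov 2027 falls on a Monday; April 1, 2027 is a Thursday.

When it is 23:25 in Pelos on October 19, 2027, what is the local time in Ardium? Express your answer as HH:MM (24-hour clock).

1 February 2027 is a Monday, so the first Monday is February 1 and the third is February 15.
1 November 2027 is a Monday, so Sundays fall on 7, 14, 21, 28; the last is November 28.
October 19, 2027 falls between 15 February and 28 November, so daylight saving is in effect and Pelos is at UTC+08:30.
23:25 Pelos − 8h30m = 14:55 UTC.
1 April 2027 is a Thursday, so the first Monday is April 5 and the third is April 19.
1 November 2027 is a Monday, so the first Monday is November 1 and the second is November 8.
At the standard offset (UTC+09:15), 14:55 UTC + 9h15m = 00:10 Ardium standard time (rolling into the next day, 20 October 2027).
The standard-time date in Ardium, October 20, 2027, lies within the daylight-saving period (19 April – 8 November), so Ardium is on daylight time, UTC+10:15.
14:55 UTC + 10h15m = 01:10 Ardium (rolling into the next day, 20 October 2027).

01:10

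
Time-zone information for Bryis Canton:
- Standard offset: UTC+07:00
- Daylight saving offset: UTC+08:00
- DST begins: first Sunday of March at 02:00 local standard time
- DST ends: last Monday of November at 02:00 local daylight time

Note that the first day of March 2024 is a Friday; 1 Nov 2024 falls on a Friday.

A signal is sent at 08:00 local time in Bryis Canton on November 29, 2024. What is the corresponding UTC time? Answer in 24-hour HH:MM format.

1 March 2024 is a Friday, so the first Sunday is March 3.
1 November 2024 is a Friday, so Mondays fall on 4, 11, 18, 25; the last is November 25.
November 29, 2024 is outside the daylight-saving period (3 March – 25 November), so Bryis Canton is on standard time, UTC+07:00.
08:00 local − 7h = 01:00 UTC.

01:00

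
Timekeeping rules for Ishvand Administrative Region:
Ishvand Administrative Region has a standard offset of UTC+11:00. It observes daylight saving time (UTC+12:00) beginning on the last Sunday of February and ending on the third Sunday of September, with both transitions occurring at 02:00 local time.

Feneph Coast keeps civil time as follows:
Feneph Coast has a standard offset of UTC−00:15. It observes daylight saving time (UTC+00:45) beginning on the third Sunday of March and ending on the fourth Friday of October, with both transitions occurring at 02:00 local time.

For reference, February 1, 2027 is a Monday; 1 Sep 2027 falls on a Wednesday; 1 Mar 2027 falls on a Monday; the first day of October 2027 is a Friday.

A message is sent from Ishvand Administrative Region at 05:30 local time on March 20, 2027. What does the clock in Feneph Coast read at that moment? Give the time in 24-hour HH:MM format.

1 February 2027 is a Monday, so Sundays fall on 7, 14, 21, 28; the last is February 28.
1 September 2027 is a Wednesday, so the first Sunday is September 5 and the third is September 19.
March 20, 2027 lies within the daylight-saving period (28 February – 19 September), so Ishvand Administrative Region is on daylight time, UTC+12:00.
05:30 Ishvand Administrative Region − 12h = 17:30 UTC (rolling into the previous day, 19 March 2027).
1 March 2027 is a Monday, so the first Sunday is March 7 and the third is March 21.
1 October 2027 is a Friday, so the first Friday is October 1 and the fourth is October 22.
At the standard offset (UTC−00:15), 17:30 UTC − 0h15m = 17:15 Feneph Coast standard time.
Daylight saving runs 21 March – 22 October; the standard-time date in Feneph Coast, March 19, 2027, is outside that window, so Feneph Coast is on standard time at UTC−00:15.
17:30 UTC − 0h15m = 17:15 Feneph Coast.

17:15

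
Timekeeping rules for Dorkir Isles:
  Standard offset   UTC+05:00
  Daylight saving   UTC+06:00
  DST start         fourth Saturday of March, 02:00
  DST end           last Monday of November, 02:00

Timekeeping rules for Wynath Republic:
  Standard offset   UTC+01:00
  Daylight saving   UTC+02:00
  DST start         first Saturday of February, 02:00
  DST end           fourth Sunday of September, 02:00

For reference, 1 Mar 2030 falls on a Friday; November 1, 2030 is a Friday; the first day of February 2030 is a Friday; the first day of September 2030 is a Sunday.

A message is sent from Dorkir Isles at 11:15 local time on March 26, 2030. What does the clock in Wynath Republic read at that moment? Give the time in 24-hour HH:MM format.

1 March 2030 is a Friday, so the first Saturday is March 2 and the fourth is March 23.
1 November 2030 is a Friday, so Mondays fall on 4, 11, 18, 25; the last is November 25.
Daylight saving runs 23 March – 25 November; March 26, 2030 is inside that window, so Dorkir Isles is at UTC+06:00.
11:15 Dorkir Isles − 6h = 05:15 UTC.
1 February 2030 is a Friday, so the first Saturday is February 2.
1 September 2030 is a Sunday, so the first Sunday is September 1 and the fourth is September 22.
At the standard offset (UTC+01:00), 05:15 UTC + 1h = 06:15 Wynath Republic standard time.
The standard-time date in Wynath Republic, March 26, 2030, lies within the daylight-saving period (2 February – 22 September), so Wynath Republic is on daylight time, UTC+02:00.
05:15 UTC + 2h = 07:15 Wynath Republic.

07:15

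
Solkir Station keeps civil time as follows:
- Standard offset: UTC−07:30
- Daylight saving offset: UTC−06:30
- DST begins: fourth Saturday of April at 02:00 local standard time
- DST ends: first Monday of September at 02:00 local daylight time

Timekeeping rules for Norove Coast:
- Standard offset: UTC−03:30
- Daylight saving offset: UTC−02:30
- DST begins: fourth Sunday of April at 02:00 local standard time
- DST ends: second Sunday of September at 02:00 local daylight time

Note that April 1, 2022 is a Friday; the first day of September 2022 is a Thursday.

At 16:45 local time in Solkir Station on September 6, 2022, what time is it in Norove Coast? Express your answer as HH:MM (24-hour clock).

21:45

1 April 2022 is a Friday, so the first Saturday is April 2 and the fourth is April 23.
1 September 2022 is a Thursday, so the first Monday is September 5.
Daylight saving runs 23 April – 5 September; September 6, 2022 is outside that window, so Solkir Station is on standard time at UTC−07:30.
16:45 Solkir Station + 7h30m = 00:15 UTC (rolling into the next day, 7 September 2022).
1 April 2022 is a Friday, so the first Sunday is April 3 and the fourth is April 24.
1 September 2022 is a Thursday, so the first Sunday is September 4 and the second is September 11.
At the standard offset (UTC−03:30), 00:15 UTC − 3h30m = 20:45 Norove Coast standard time (rolling into the previous day, 6 September 2022).
Daylight saving runs 24 April – 11 September; the standard-time date in Norove Coast, September 6, 2022, is inside that window, so Norove Coast is at UTC−02:30.
00:15 UTC − 2h30m = 21:45 Norove Coast (rolling into the previous day, 6 September 2022).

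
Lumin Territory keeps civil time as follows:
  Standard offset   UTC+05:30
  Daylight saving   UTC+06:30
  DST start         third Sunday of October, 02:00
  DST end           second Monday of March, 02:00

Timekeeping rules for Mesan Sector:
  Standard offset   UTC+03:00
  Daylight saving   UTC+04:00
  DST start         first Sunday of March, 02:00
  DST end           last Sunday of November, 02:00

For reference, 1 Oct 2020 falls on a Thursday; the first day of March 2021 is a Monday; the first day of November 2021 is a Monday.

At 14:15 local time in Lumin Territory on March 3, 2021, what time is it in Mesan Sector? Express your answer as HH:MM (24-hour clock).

1 October 2020 is a Thursday, so the first Sunday is October 4 and the third is October 18.
1 March 2021 is a Monday, so the first Monday is March 1 and the second is March 8.
March 3, 2021 falls between 18 October 2020 and 8 March 2021, so daylight saving is in effect and Lumin Territory is at UTC+06:30.
14:15 Lumin Territory − 6h30m = 07:45 UTC.
1 March 2021 is a Monday, so the first Sunday is March 7.
1 November 2021 is a Monday, so Sundays fall on 7, 14, 21, 28; the last is November 28.
At the standard offset (UTC+03:00), 07:45 UTC + 3h = 10:45 Mesan Sector standard time.
Daylight saving runs 7 March – 28 November; the standard-time date in Mesan Sector, March 3, 2021, is outside that window, so Mesan Sector is on standard time at UTC+03:00.
07:45 UTC + 3h = 10:45 Mesan Sector.

10:45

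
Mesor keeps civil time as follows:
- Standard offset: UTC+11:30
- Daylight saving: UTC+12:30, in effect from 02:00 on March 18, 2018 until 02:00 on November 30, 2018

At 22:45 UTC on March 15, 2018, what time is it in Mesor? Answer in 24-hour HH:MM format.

At the standard offset (UTC+11:30), 22:45 UTC + 11h30m = 10:15 Mesor standard time (rolling into the next day, 16 March 2018).
The standard-time date in Mesor, March 16, 2018, does not fall between 18 March and 30 November, so daylight saving is not in effect and Mesor is at UTC+11:30.
22:45 UTC + 11h30m = 10:15 local (rolling into the next day, 16 March 2018).

10:15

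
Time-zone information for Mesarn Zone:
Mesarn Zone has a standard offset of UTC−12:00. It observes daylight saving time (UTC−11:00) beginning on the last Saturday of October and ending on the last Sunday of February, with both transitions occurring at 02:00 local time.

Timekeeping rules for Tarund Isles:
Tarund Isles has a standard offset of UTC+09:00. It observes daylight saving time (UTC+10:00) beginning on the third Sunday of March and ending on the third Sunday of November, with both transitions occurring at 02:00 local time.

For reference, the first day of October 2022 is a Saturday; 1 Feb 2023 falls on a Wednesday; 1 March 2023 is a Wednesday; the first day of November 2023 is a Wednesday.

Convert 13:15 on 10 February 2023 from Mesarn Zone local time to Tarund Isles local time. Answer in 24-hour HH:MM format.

1 October 2022 is a Saturday, so Saturdays fall on 1, 8, 15, 22, 29; the last is October 29.
1 February 2023 is a Wednesday, so Sundays fall on 5, 12, 19, 26; the last is February 26.
10 February 2023 falls between 29 October 2022 and 26 February 2023, so daylight saving is in effect and Mesarn Zone is at UTC−11:00.
13:15 Mesarn Zone + 11h = 00:15 UTC (rolling into the next day, 11 February 2023).
1 March 2023 is a Wednesday, so the first Sunday is March 5 and the third is March 19.
1 November 2023 is a Wednesday, so the first Sunday is November 5 and the third is November 19.
At the standard offset (UTC+09:00), 00:15 UTC + 9h = 09:15 Tarund Isles standard time.
Daylight saving runs 19 March – 19 November; the standard-time date in Tarund Isles, 11 February 2023, is outside that window, so Tarund Isles is on standard time at UTC+09:00.
00:15 UTC + 9h = 09:15 Tarund Isles.

09:15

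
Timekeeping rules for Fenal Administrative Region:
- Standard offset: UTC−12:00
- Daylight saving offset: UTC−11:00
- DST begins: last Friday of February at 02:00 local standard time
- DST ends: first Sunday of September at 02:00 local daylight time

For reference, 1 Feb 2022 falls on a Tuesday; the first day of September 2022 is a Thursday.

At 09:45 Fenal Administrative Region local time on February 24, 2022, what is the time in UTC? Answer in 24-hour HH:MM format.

21:45

1 February 2022 is a Tuesday, so Fridays fall on 4, 11, 18, 25; the last is February 25.
1 September 2022 is a Thursday, so the first Sunday is September 4.
February 24, 2022 is outside the daylight-saving period (25 February – 4 September), so Fenal Administrative Region is on standard time, UTC−12:00.
09:45 local + 12h = 21:45 UTC.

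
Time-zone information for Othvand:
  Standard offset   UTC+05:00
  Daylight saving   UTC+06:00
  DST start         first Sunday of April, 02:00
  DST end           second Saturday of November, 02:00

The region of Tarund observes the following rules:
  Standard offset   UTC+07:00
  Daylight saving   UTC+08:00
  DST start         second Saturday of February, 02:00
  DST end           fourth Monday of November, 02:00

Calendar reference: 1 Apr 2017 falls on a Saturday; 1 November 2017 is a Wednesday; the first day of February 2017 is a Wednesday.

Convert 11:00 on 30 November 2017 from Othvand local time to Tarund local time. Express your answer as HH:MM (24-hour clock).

13:00

1 April 2017 is a Saturday, so the first Sunday is April 2.
1 November 2017 is a Wednesday, so the first Saturday is November 4 and the second is November 11.
Daylight saving runs 2 April – 11 November; 30 November 2017 is outside that window, so Othvand is on standard time at UTC+05:00.
11:00 Othvand − 5h = 06:00 UTC.
1 February 2017 is a Wednesday, so the first Saturday is February 4 and the second is February 11.
1 November 2017 is a Wednesday, so the first Monday is November 6 and the fourth is November 27.
At the standard offset (UTC+07:00), 06:00 UTC + 7h = 13:00 Tarund standard time.
Daylight saving runs 11 February – 27 November; the standard-time date in Tarund, 30 November 2017, is outside that window, so Tarund is on standard time at UTC+07:00.
06:00 UTC + 7h = 13:00 Tarund.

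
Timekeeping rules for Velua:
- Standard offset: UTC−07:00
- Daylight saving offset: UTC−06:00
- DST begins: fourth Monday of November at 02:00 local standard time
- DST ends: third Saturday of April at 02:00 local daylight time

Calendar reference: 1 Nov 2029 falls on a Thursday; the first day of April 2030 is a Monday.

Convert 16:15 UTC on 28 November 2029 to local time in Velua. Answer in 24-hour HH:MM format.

10:15

1 November 2029 is a Thursday, so the first Monday is November 5 and the fourth is November 26.
1 April 2030 is a Monday, so the first Saturday is April 6 and the third is April 20.
At the standard offset (UTC−07:00), 16:15 UTC − 7h = 09:15 Velua standard time.
The standard-time date in Velua, 28 November 2029, falls between 26 November 2029 and 20 April 2030, so daylight saving is in effect and Velua is at UTC−06:00.
16:15 UTC − 6h = 10:15 local.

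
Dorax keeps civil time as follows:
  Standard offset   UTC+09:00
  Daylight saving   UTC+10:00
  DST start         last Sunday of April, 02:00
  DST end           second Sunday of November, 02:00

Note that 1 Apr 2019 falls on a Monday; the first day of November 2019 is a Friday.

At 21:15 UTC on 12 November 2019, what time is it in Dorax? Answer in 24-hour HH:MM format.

1 April 2019 is a Monday, so Sundays fall on 7, 14, 21, 28; the last is April 28.
1 November 2019 is a Friday, so the first Sunday is November 3 and the second is November 10.
At the standard offset (UTC+09:00), 21:15 UTC + 9h = 06:15 Dorax standard time (rolling into the next day, 13 November 2019).
Daylight saving runs 28 April – 10 November; the standard-time date in Dorax, 13 November 2019, is outside that window, so Dorax is on standard time at UTC+09:00.
21:15 UTC + 9h = 06:15 local (rolling into the next day, 13 November 2019).

06:15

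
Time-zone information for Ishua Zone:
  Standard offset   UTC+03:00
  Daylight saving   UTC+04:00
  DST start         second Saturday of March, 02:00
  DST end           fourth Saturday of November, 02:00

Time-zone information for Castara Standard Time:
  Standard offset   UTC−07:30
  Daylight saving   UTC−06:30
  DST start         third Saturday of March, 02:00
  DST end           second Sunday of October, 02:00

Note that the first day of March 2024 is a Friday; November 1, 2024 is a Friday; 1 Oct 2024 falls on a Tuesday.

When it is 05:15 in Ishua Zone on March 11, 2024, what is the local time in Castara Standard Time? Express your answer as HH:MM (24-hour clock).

17:45

1 March 2024 is a Friday, so the first Saturday is March 2 and the second is March 9.
1 November 2024 is a Friday, so the first Saturday is November 2 and the fourth is November 23.
Daylight saving runs 9 March – 23 November; March 11, 2024 is inside that window, so Ishua Zone is at UTC+04:00.
05:15 Ishua Zone − 4h = 01:15 UTC.
1 March 2024 is a Friday, so the first Saturday is March 2 and the third is March 16.
1 October 2024 is a Tuesday, so the first Sunday is October 6 and the second is October 13.
At the standard offset (UTC−07:30), 01:15 UTC − 7h30m = 17:45 Castara Standard Time standard time (rolling into the previous day, 10 March 2024).
Daylight saving runs 16 March – 13 October; the standard-time date in Castara Standard Time, March 10, 2024, is outside that window, so Castara Standard Time is on standard time at UTC−07:30.
01:15 UTC − 7h30m = 17:45 Castara Standard Time (rolling into the previous day, 10 March 2024).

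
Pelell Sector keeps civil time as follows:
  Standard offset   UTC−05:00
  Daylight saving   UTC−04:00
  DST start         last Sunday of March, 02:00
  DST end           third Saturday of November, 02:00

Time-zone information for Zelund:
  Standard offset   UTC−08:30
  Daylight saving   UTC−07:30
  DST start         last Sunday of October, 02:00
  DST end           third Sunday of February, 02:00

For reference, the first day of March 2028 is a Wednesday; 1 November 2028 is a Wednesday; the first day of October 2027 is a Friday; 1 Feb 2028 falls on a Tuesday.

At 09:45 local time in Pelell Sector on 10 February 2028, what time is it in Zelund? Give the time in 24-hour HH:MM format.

07:15

1 March 2028 is a Wednesday, so Sundays fall on 5, 12, 19, 26; the last is March 26.
1 November 2028 is a Wednesday, so the first Saturday is November 4 and the third is November 18.
Daylight saving runs 26 March – 18 November; 10 February 2028 is outside that window, so Pelell Sector is on standard time at UTC−05:00.
09:45 Pelell Sector + 5h = 14:45 UTC.
1 October 2027 is a Friday, so Sundays fall on 3, 10, 17, 24, 31; the last is October 31.
1 February 2028 is a Tuesday, so the first Sunday is February 6 and the third is February 20.
At the standard offset (UTC−08:30), 14:45 UTC − 8h30m = 06:15 Zelund standard time.
The standard-time date in Zelund, 10 February 2028, lies within the daylight-saving period (31 October 2027 – 20 February 2028), so Zelund is on daylight time, UTC−07:30.
14:45 UTC − 7h30m = 07:15 Zelund.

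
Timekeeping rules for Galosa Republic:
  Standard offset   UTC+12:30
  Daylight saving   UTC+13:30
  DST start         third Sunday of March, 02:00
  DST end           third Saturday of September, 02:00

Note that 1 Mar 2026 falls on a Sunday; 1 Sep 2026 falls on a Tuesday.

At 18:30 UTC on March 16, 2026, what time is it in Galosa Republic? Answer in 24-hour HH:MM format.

1 March 2026 is a Sunday, so the first Sunday is March 1 and the third is March 15.
1 September 2026 is a Tuesday, so the first Saturday is September 5 and the third is September 19.
At the standard offset (UTC+12:30), 18:30 UTC + 12h30m = 07:00 Galosa Republic standard time (rolling into the next day, 17 March 2026).
The standard-time date in Galosa Republic, March 17, 2026, lies within the daylight-saving period (15 March – 19 September), so Galosa Republic is on daylight time, UTC+13:30.
18:30 UTC + 13h30m = 08:00 local (rolling into the next day, 17 March 2026).

08:00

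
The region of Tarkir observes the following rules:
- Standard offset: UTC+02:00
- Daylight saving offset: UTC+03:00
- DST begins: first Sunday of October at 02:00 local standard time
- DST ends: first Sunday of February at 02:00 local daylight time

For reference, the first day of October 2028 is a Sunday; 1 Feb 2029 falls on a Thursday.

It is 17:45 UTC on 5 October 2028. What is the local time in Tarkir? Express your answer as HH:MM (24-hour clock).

1 October 2028 is a Sunday, so the first Sunday is October 1.
1 February 2029 is a Thursday, so the first Sunday is February 4.
At the standard offset (UTC+02:00), 17:45 UTC + 2h = 19:45 Tarkir standard time.
The standard-time date in Tarkir, 5 October 2028, falls between 1 October 2028 and 4 February 2029, so daylight saving is in effect and Tarkir is at UTC+03:00.
17:45 UTC + 3h = 20:45 local.

20:45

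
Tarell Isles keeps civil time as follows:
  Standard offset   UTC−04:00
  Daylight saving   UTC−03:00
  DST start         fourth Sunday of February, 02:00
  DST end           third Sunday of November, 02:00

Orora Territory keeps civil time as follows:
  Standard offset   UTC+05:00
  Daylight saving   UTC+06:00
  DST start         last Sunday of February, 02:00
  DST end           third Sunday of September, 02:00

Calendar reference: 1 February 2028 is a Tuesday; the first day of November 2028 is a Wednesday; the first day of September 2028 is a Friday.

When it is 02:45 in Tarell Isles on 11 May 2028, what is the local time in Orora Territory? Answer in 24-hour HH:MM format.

11:45

1 February 2028 is a Tuesday, so the first Sunday is February 6 and the fourth is February 27.
1 November 2028 is a Wednesday, so the first Sunday is November 5 and the third is November 19.
11 May 2028 lies within the daylight-saving period (27 February – 19 November), so Tarell Isles is on daylight time, UTC−03:00.
02:45 Tarell Isles + 3h = 05:45 UTC.
1 February 2028 is a Tuesday, so Sundays fall on 6, 13, 20, 27; the last is February 27.
1 September 2028 is a Friday, so the first Sunday is September 3 and the third is September 17.
At the standard offset (UTC+05:00), 05:45 UTC + 5h = 10:45 Orora Territory standard time.
Daylight saving runs 27 February – 17 September; the standard-time date in Orora Territory, 11 May 2028, is inside that window, so Orora Territory is at UTC+06:00.
05:45 UTC + 6h = 11:45 Orora Territory.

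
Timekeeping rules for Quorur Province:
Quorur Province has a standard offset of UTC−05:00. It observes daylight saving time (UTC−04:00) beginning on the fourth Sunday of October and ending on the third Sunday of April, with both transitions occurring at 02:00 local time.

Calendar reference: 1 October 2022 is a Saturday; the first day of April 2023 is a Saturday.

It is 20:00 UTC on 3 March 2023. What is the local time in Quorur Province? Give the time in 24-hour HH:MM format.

1 October 2022 is a Saturday, so the first Sunday is October 2 and the fourth is October 23.
1 April 2023 is a Saturday, so the first Sunday is April 2 and the third is April 16.
At the standard offset (UTC−05:00), 20:00 UTC − 5h = 15:00 Quorur Province standard time.
The standard-time date in Quorur Province, 3 March 2023, lies within the daylight-saving period (23 October 2022 – 16 April 2023), so Quorur Province is on daylight time, UTC−04:00.
20:00 UTC − 4h = 16:00 local.

16:00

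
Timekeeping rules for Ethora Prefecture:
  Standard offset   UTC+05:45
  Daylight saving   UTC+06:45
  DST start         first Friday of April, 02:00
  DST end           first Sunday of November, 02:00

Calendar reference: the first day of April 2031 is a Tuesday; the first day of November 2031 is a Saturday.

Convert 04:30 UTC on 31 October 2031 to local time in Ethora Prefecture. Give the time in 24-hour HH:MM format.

1 April 2031 is a Tuesday, so the first Friday is April 4.
1 November 2031 is a Saturday, so the first Sunday is November 2.
At the standard offset (UTC+05:45), 04:30 UTC + 5h45m = 10:15 Ethora Prefecture standard time.
Daylight saving runs 4 April – 2 November; the standard-time date in Ethora Prefecture, 31 October 2031, is inside that window, so Ethora Prefecture is at UTC+06:45.
04:30 UTC + 6h45m = 11:15 local.

11:15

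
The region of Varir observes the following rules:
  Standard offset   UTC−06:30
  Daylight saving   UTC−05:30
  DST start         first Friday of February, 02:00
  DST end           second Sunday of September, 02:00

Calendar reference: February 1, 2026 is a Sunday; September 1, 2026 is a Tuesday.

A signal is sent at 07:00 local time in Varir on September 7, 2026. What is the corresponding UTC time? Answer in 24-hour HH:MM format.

12:30

1 February 2026 is a Sunday, so the first Friday is February 6.
1 September 2026 is a Tuesday, so the first Sunday is September 6 and the second is September 13.
Daylight saving runs 6 February – 13 September; September 7, 2026 is inside that window, so Varir is at UTC−05:30.
07:00 local + 5h30m = 12:30 UTC.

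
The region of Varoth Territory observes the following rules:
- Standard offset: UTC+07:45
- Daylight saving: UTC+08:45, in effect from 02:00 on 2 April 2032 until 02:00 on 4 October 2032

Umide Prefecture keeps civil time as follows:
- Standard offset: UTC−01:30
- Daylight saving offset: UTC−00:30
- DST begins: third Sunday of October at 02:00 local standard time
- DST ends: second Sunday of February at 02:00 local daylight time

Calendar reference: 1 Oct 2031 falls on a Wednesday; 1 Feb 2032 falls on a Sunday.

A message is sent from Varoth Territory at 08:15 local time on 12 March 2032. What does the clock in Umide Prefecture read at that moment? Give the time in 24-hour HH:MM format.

23:00

12 March 2032 does not fall between 2 April and 4 October, so daylight saving is not in effect and Varoth Territory is at UTC+07:45.
08:15 Varoth Territory − 7h45m = 00:30 UTC.
1 October 2031 is a Wednesday, so the first Sunday is October 5 and the third is October 19.
1 February 2032 is a Sunday, so the first Sunday is February 1 and the second is February 8.
At the standard offset (UTC−01:30), 00:30 UTC − 1h30m = 23:00 Umide Prefecture standard time (rolling into the previous day, 11 March 2032).
The standard-time date in Umide Prefecture, 11 March 2032, is outside the daylight-saving period (19 October 2031 – 8 February 2032), so Umide Prefecture is on standard time, UTC−01:30.
00:30 UTC − 1h30m = 23:00 Umide Prefecture (rolling into the previous day, 11 March 2032).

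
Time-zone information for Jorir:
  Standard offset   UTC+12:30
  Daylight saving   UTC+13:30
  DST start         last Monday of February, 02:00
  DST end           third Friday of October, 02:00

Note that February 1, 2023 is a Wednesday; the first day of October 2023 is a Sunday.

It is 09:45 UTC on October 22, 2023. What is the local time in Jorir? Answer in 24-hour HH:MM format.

1 February 2023 is a Wednesday, so Mondays fall on 6, 13, 20, 27; the last is February 27.
1 October 2023 is a Sunday, so the first Friday is October 6 and the third is October 20.
At the standard offset (UTC+12:30), 09:45 UTC + 12h30m = 22:15 Jorir standard time.
The standard-time date in Jorir, October 22, 2023, is outside the daylight-saving period (27 February – 20 October), so Jorir is on standard time, UTC+12:30.
09:45 UTC + 12h30m = 22:15 local.

22:15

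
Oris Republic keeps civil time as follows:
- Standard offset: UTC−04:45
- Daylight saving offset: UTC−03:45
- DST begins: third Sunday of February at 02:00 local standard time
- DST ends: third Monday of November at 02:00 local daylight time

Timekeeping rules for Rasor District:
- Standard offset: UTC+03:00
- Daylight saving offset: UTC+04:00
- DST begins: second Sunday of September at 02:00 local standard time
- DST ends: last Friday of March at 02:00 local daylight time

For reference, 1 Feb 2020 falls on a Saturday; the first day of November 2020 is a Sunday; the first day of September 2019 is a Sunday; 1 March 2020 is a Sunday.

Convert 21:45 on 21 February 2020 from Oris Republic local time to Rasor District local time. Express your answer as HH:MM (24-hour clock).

1 February 2020 is a Saturday, so the first Sunday is February 2 and the third is February 16.
1 November 2020 is a Sunday, so the first Monday is November 2 and the third is November 16.
Daylight saving runs 16 February – 16 November; 21 February 2020 is inside that window, so Oris Republic is at UTC−03:45.
21:45 Oris Republic + 3h45m = 01:30 UTC (rolling into the next day, 22 February 2020).
1 September 2019 is a Sunday, so the first Sunday is September 1 and the second is September 8.
1 March 2020 is a Sunday, so Fridays fall on 6, 13, 20, 27; the last is March 27.
At the standard offset (UTC+03:00), 01:30 UTC + 3h = 04:30 Rasor District standard time.
Daylight saving runs 8 September 2019 – 27 March 2020; the standard-time date in Rasor District, 22 February 2020, is inside that window, so Rasor District is at UTC+04:00.
01:30 UTC + 4h = 05:30 Rasor District.

05:30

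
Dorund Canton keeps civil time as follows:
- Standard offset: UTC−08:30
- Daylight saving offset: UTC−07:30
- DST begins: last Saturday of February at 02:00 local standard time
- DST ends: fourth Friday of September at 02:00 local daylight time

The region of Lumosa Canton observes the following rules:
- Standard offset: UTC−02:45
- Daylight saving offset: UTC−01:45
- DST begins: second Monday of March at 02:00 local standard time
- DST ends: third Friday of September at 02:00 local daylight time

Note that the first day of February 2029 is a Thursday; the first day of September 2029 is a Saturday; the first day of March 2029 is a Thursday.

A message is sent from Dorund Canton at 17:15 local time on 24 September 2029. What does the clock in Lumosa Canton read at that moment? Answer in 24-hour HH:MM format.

22:00

1 February 2029 is a Thursday, so Saturdays fall on 3, 10, 17, 24; the last is February 24.
1 September 2029 is a Saturday, so the first Friday is September 7 and the fourth is September 28.
24 September 2029 falls between 24 February and 28 September, so daylight saving is in effect and Dorund Canton is at UTC−07:30.
17:15 Dorund Canton + 7h30m = 00:45 UTC (rolling into the next day, 25 September 2029).
1 March 2029 is a Thursday, so the first Monday is March 5 and the second is March 12.
1 September 2029 is a Saturday, so the first Friday is September 7 and the third is September 21.
At the standard offset (UTC−02:45), 00:45 UTC − 2h45m = 22:00 Lumosa Canton standard time (rolling into the previous day, 24 September 2029).
The standard-time date in Lumosa Canton, 24 September 2029, does not fall between 12 March and 21 September, so daylight saving is not in effect and Lumosa Canton is at UTC−02:45.
00:45 UTC − 2h45m = 22:00 Lumosa Canton (rolling into the previous day, 24 September 2029).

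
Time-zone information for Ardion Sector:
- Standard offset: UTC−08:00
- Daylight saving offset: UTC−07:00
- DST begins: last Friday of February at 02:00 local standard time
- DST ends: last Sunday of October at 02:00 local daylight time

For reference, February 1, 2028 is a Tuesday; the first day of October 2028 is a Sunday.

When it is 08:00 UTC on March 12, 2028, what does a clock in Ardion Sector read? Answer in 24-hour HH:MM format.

01:00

1 February 2028 is a Tuesday, so Fridays fall on 4, 11, 18, 25; the last is February 25.
1 October 2028 is a Sunday, so Sundays fall on 1, 8, 15, 22, 29; the last is October 29.
At the standard offset (UTC−08:00), 08:00 UTC − 8h = 00:00 Ardion Sector standard time.
Daylight saving runs 25 February – 29 October; the standard-time date in Ardion Sector, March 12, 2028, is inside that window, so Ardion Sector is at UTC−07:00.
08:00 UTC − 7h = 01:00 local.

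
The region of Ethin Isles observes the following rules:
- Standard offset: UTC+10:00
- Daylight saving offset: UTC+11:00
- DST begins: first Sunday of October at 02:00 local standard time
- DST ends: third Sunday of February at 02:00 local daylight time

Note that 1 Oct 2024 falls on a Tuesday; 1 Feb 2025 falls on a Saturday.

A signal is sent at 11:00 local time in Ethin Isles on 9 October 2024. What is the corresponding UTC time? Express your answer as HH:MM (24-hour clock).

00:00

1 October 2024 is a Tuesday, so the first Sunday is October 6.
1 February 2025 is a Saturday, so the first Sunday is February 2 and the third is February 16.
9 October 2024 falls between 6 October 2024 and 16 February 2025, so daylight saving is in effect and Ethin Isles is at UTC+11:00.
11:00 local − 11h = 00:00 UTC.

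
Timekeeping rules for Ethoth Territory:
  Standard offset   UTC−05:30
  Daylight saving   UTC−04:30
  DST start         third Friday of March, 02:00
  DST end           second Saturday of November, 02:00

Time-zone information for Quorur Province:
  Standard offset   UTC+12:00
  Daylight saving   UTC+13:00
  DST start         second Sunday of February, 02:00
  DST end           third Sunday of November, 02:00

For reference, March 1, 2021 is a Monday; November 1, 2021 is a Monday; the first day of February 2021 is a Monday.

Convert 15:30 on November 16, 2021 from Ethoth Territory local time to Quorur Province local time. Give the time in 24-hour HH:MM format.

10:00

1 March 2021 is a Monday, so the first Friday is March 5 and the third is March 19.
1 November 2021 is a Monday, so the first Saturday is November 6 and the second is November 13.
Daylight saving runs 19 March – 13 November; November 16, 2021 is outside that window, so Ethoth Territory is on standard time at UTC−05:30.
15:30 Ethoth Territory + 5h30m = 21:00 UTC.
1 February 2021 is a Monday, so the first Sunday is February 7 and the second is February 14.
1 November 2021 is a Monday, so the first Sunday is November 7 and the third is November 21.
At the standard offset (UTC+12:00), 21:00 UTC + 12h = 09:00 Quorur Province standard time (rolling into the next day, 17 November 2021).
The standard-time date in Quorur Province, November 17, 2021, lies within the daylight-saving period (14 February – 21 November), so Quorur Province is on daylight time, UTC+13:00.
21:00 UTC + 13h = 10:00 Quorur Province (rolling into the next day, 17 November 2021).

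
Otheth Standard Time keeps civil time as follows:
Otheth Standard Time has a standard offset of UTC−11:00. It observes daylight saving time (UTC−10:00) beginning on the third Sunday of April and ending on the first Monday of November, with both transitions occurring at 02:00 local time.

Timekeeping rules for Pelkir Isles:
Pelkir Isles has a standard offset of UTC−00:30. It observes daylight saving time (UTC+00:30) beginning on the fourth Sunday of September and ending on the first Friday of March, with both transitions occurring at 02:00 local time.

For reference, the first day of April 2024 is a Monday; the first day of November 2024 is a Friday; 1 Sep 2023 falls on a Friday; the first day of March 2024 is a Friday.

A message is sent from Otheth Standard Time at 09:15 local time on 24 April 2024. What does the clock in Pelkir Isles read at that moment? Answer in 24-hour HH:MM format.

18:45

1 April 2024 is a Monday, so the first Sunday is April 7 and the third is April 21.
1 November 2024 is a Friday, so the first Monday is November 4.
24 April 2024 falls between 21 April and 4 November, so daylight saving is in effect and Otheth Standard Time is at UTC−10:00.
09:15 Otheth Standard Time + 10h = 19:15 UTC.
1 September 2023 is a Friday, so the first Sunday is September 3 and the fourth is September 24.
1 March 2024 is a Friday, so the first Friday is March 1.
At the standard offset (UTC−00:30), 19:15 UTC − 0h30m = 18:45 Pelkir Isles standard time.
Daylight saving runs 24 September 2023 – 1 March 2024; the standard-time date in Pelkir Isles, 24 April 2024, is outside that window, so Pelkir Isles is on standard time at UTC−00:30.
19:15 UTC − 0h30m = 18:45 Pelkir Isles.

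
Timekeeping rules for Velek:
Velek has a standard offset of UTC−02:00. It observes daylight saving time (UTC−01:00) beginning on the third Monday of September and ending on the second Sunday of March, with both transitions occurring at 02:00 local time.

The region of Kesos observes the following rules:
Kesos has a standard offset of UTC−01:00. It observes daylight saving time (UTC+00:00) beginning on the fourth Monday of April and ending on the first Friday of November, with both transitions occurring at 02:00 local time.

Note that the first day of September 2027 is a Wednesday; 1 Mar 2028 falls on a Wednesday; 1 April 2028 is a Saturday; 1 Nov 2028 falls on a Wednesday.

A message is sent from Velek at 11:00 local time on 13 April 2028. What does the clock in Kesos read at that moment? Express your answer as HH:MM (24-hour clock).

12:00

1 September 2027 is a Wednesday, so the first Monday is September 6 and the third is September 20.
1 March 2028 is a Wednesday, so the first Sunday is March 5 and the second is March 12.
Daylight saving runs 20 September 2027 – 12 March 2028; 13 April 2028 is outside that window, so Velek is on standard time at UTC−02:00.
11:00 Velek + 2h = 13:00 UTC.
1 April 2028 is a Saturday, so the first Monday is April 3 and the fourth is April 24.
1 November 2028 is a Wednesday, so the first Friday is November 3.
At the standard offset (UTC−01:00), 13:00 UTC − 1h = 12:00 Kesos standard time.
Daylight saving runs 24 April – 3 November; the standard-time date in Kesos, 13 April 2028, is outside that window, so Kesos is on standard time at UTC−01:00.
13:00 UTC − 1h = 12:00 Kesos.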